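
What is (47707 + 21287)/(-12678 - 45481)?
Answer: -68994/58159 ≈ -1.1863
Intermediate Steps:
(47707 + 21287)/(-12678 - 45481) = 68994/(-58159) = 68994*(-1/58159) = -68994/58159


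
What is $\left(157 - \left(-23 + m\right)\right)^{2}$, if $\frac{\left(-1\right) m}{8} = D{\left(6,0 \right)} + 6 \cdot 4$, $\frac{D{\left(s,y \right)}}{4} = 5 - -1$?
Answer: $318096$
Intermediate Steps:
$D{\left(s,y \right)} = 24$ ($D{\left(s,y \right)} = 4 \left(5 - -1\right) = 4 \left(5 + 1\right) = 4 \cdot 6 = 24$)
$m = -384$ ($m = - 8 \left(24 + 6 \cdot 4\right) = - 8 \left(24 + 24\right) = \left(-8\right) 48 = -384$)
$\left(157 - \left(-23 + m\right)\right)^{2} = \left(157 + \left(23 - -384\right)\right)^{2} = \left(157 + \left(23 + 384\right)\right)^{2} = \left(157 + 407\right)^{2} = 564^{2} = 318096$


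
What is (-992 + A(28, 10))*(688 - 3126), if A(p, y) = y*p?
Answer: 1735856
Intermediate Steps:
A(p, y) = p*y
(-992 + A(28, 10))*(688 - 3126) = (-992 + 28*10)*(688 - 3126) = (-992 + 280)*(-2438) = -712*(-2438) = 1735856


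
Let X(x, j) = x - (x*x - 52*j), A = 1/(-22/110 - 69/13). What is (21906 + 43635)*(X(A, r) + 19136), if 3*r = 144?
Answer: 181706927083773/128164 ≈ 1.4178e+9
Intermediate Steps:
r = 48 (r = (⅓)*144 = 48)
A = -65/358 (A = 1/(-22*1/110 - 69*1/13) = 1/(-⅕ - 69/13) = 1/(-358/65) = -65/358 ≈ -0.18156)
X(x, j) = x - x² + 52*j (X(x, j) = x - (x² - 52*j) = x + (-x² + 52*j) = x - x² + 52*j)
(21906 + 43635)*(X(A, r) + 19136) = (21906 + 43635)*((-65/358 - (-65/358)² + 52*48) + 19136) = 65541*((-65/358 - 1*4225/128164 + 2496) + 19136) = 65541*((-65/358 - 4225/128164 + 2496) + 19136) = 65541*(319869849/128164 + 19136) = 65541*(2772416153/128164) = 181706927083773/128164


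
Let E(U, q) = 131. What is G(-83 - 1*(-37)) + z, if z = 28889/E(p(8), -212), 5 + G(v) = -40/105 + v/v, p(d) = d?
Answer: 594617/2751 ≈ 216.15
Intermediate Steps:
G(v) = -92/21 (G(v) = -5 + (-40/105 + v/v) = -5 + (-40*1/105 + 1) = -5 + (-8/21 + 1) = -5 + 13/21 = -92/21)
z = 28889/131 ≈ 220.53
G(-83 - 1*(-37)) + z = -92/21 + 28889/131 = 594617/2751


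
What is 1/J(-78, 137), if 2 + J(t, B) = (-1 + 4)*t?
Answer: -1/236 ≈ -0.0042373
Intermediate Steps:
J(t, B) = -2 + 3*t (J(t, B) = -2 + (-1 + 4)*t = -2 + 3*t)
1/J(-78, 137) = 1/(-2 + 3*(-78)) = 1/(-2 - 234) = 1/(-236) = -1/236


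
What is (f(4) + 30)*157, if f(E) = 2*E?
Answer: 5966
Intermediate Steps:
(f(4) + 30)*157 = (2*4 + 30)*157 = (8 + 30)*157 = 38*157 = 5966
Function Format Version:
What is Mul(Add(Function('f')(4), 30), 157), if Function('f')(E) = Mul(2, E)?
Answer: 5966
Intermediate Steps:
Mul(Add(Function('f')(4), 30), 157) = Mul(Add(Mul(2, 4), 30), 157) = Mul(Add(8, 30), 157) = Mul(38, 157) = 5966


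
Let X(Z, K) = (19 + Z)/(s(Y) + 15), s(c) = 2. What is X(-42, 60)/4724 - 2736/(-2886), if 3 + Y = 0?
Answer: 36609385/38628148 ≈ 0.94774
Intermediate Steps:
Y = -3 (Y = -3 + 0 = -3)
X(Z, K) = 19/17 + Z/17 (X(Z, K) = (19 + Z)/(2 + 15) = (19 + Z)/17 = (19 + Z)*(1/17) = 19/17 + Z/17)
X(-42, 60)/4724 - 2736/(-2886) = (19/17 + (1/17)*(-42))/4724 - 2736/(-2886) = (19/17 - 42/17)*(1/4724) - 2736*(-1/2886) = -23/17*1/4724 + 456/481 = -23/80308 + 456/481 = 36609385/38628148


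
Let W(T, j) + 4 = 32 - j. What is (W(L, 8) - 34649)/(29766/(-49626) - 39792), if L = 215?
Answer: 40916637/47017799 ≈ 0.87024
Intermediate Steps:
W(T, j) = 28 - j (W(T, j) = -4 + (32 - j) = 28 - j)
(W(L, 8) - 34649)/(29766/(-49626) - 39792) = ((28 - 1*8) - 34649)/(29766/(-49626) - 39792) = ((28 - 8) - 34649)/(29766*(-1/49626) - 39792) = (20 - 34649)/(-4961/8271 - 39792) = -34629/(-329124593/8271) = -34629*(-8271/329124593) = 40916637/47017799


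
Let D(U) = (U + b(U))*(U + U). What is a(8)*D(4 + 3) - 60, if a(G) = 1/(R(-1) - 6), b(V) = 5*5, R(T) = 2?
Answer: -172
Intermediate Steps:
b(V) = 25
a(G) = -1/4 (a(G) = 1/(2 - 6) = 1/(-4) = -1/4)
D(U) = 2*U*(25 + U) (D(U) = (U + 25)*(U + U) = (25 + U)*(2*U) = 2*U*(25 + U))
a(8)*D(4 + 3) - 60 = -(4 + 3)*(25 + (4 + 3))/2 - 60 = -7*(25 + 7)/2 - 60 = -7*32/2 - 60 = -1/4*448 - 60 = -112 - 60 = -172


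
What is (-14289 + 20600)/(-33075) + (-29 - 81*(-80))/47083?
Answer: -83773988/1557270225 ≈ -0.053795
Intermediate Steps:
(-14289 + 20600)/(-33075) + (-29 - 81*(-80))/47083 = 6311*(-1/33075) + (-29 + 6480)*(1/47083) = -6311/33075 + 6451*(1/47083) = -6311/33075 + 6451/47083 = -83773988/1557270225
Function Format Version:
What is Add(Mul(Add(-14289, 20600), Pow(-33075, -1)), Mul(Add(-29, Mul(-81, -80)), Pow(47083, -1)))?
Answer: Rational(-83773988, 1557270225) ≈ -0.053795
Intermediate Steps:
Add(Mul(Add(-14289, 20600), Pow(-33075, -1)), Mul(Add(-29, Mul(-81, -80)), Pow(47083, -1))) = Add(Mul(6311, Rational(-1, 33075)), Mul(Add(-29, 6480), Rational(1, 47083))) = Add(Rational(-6311, 33075), Mul(6451, Rational(1, 47083))) = Add(Rational(-6311, 33075), Rational(6451, 47083)) = Rational(-83773988, 1557270225)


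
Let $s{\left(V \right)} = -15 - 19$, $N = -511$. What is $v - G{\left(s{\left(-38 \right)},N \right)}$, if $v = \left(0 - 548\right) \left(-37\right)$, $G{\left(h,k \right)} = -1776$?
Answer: $22052$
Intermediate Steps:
$s{\left(V \right)} = -34$
$v = 20276$ ($v = \left(-548\right) \left(-37\right) = 20276$)
$v - G{\left(s{\left(-38 \right)},N \right)} = 20276 - -1776 = 20276 + 1776 = 22052$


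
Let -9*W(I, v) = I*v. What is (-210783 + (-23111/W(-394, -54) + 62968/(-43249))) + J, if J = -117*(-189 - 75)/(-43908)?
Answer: -78850751972616023/374098487124 ≈ -2.1078e+5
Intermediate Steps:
W(I, v) = -I*v/9
J = -2574/3659 (J = -117*(-264)*(-1/43908) = 30888*(-1/43908) = -2574/3659 ≈ -0.70347)
(-210783 + (-23111/W(-394, -54) + 62968/(-43249))) + J = (-210783 + (-23111/((-⅑*(-394)*(-54))) + 62968/(-43249))) - 2574/3659 = (-210783 + (-23111/(-2364) + 62968*(-1/43249))) - 2574/3659 = (-210783 + (-23111*(-1/2364) - 62968/43249)) - 2574/3659 = (-210783 + (23111/2364 - 62968/43249)) - 2574/3659 = (-210783 + 850671287/102240636) - 2574/3659 = -21549737306701/102240636 - 2574/3659 = -78850751972616023/374098487124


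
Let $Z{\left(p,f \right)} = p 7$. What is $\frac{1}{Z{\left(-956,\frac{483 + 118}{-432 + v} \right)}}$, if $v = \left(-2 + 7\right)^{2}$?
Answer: $- \frac{1}{6692} \approx -0.00014943$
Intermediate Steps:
$v = 25$ ($v = 5^{2} = 25$)
$Z{\left(p,f \right)} = 7 p$
$\frac{1}{Z{\left(-956,\frac{483 + 118}{-432 + v} \right)}} = \frac{1}{7 \left(-956\right)} = \frac{1}{-6692} = - \frac{1}{6692}$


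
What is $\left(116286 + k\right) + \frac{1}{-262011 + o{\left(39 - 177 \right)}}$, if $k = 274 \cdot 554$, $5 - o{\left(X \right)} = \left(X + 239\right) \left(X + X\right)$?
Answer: $\frac{62766038659}{234130} \approx 2.6808 \cdot 10^{5}$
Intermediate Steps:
$o{\left(X \right)} = 5 - 2 X \left(239 + X\right)$ ($o{\left(X \right)} = 5 - \left(X + 239\right) \left(X + X\right) = 5 - \left(239 + X\right) 2 X = 5 - 2 X \left(239 + X\right)$)
$k = 151796$
$\left(116286 + k\right) + \frac{1}{-262011 + o{\left(39 - 177 \right)}} = \left(116286 + 151796\right) + \frac{1}{-262011 - \left(-5 + 2 \left(39 - 177\right)^{2} + 478 \left(39 - 177\right)\right)} = 268082 + \frac{1}{-262011 - \left(-5 + 2 \left(39 - 177\right)^{2} + 478 \left(39 - 177\right)\right)} = 268082 + \frac{1}{-262011 - \left(-65969 + 38088\right)} = 268082 + \frac{1}{-262011 + \left(5 + 65964 - 38088\right)} = 268082 + \frac{1}{-262011 + 27881} = 268082 + \frac{1}{-234130} = 268082 - \frac{1}{234130} = \frac{62766038659}{234130}$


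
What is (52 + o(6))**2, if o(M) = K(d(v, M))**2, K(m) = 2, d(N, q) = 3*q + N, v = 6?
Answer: 3136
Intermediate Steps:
d(N, q) = N + 3*q
o(M) = 4 (o(M) = 2**2 = 4)
(52 + o(6))**2 = (52 + 4)**2 = 56**2 = 3136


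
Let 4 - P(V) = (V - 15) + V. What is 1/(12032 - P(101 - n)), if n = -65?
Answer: 1/12345 ≈ 8.1004e-5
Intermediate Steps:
P(V) = 19 - 2*V (P(V) = 4 - ((V - 15) + V) = 4 - ((-15 + V) + V) = 4 - (-15 + 2*V) = 4 + (15 - 2*V) = 19 - 2*V)
1/(12032 - P(101 - n)) = 1/(12032 - (19 - 2*(101 - 1*(-65)))) = 1/(12032 - (19 - 2*(101 + 65))) = 1/(12032 - (19 - 2*166)) = 1/(12032 - (19 - 332)) = 1/(12032 - 1*(-313)) = 1/(12032 + 313) = 1/12345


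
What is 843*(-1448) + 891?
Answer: -1219773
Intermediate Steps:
843*(-1448) + 891 = -1220664 + 891 = -1219773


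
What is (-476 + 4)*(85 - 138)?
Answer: 25016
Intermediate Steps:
(-476 + 4)*(85 - 138) = -472*(-53) = 25016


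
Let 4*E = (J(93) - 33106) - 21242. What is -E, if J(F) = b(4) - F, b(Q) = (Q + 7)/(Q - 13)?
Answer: 122495/9 ≈ 13611.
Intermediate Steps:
b(Q) = (7 + Q)/(-13 + Q)
J(F) = -11/9 - F (J(F) = (7 + 4)/(-13 + 4) - F = 11/(-9) - F = -⅑*11 - F = -11/9 - F)
E = -122495/9 (E = (((-11/9 - 1*93) - 33106) - 21242)/4 = (((-11/9 - 93) - 33106) - 21242)/4 = ((-848/9 - 33106) - 21242)/4 = (-298802/9 - 21242)/4 = (¼)*(-489980/9) = -122495/9 ≈ -13611.)
-E = -1*(-122495/9) = 122495/9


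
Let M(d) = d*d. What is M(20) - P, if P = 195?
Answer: 205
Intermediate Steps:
M(d) = d²
M(20) - P = 20² - 1*195 = 400 - 195 = 205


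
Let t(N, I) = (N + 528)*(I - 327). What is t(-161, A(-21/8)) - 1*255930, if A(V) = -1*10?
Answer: -379609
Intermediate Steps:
A(V) = -10
t(N, I) = (-327 + I)*(528 + N) (t(N, I) = (528 + N)*(-327 + I) = (-327 + I)*(528 + N))
t(-161, A(-21/8)) - 1*255930 = (-172656 - 327*(-161) + 528*(-10) - 10*(-161)) - 1*255930 = (-172656 + 52647 - 5280 + 1610) - 255930 = -123679 - 255930 = -379609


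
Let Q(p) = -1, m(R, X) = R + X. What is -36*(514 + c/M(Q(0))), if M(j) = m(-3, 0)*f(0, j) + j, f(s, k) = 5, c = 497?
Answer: -69543/4 ≈ -17386.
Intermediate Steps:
M(j) = -15 + j (M(j) = (-3 + 0)*5 + j = -3*5 + j = -15 + j)
-36*(514 + c/M(Q(0))) = -36*(514 + 497/(-15 - 1)) = -36*(514 + 497/(-16)) = -36*(514 + 497*(-1/16)) = -36*(514 - 497/16) = -36*7727/16 = -69543/4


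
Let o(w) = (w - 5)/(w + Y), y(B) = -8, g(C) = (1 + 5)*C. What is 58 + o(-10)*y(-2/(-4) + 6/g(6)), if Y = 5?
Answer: 34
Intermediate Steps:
g(C) = 6*C
o(w) = (-5 + w)/(5 + w) (o(w) = (w - 5)/(w + 5) = (-5 + w)/(5 + w))
58 + o(-10)*y(-2/(-4) + 6/g(6)) = 58 + ((-5 - 10)/(5 - 10))*(-8) = 58 + (-15/(-5))*(-8) = 58 - ⅕*(-15)*(-8) = 58 + 3*(-8) = 58 - 24 = 34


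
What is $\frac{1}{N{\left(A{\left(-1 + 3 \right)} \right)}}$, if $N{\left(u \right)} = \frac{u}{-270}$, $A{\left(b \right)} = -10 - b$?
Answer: $\frac{45}{2} \approx 22.5$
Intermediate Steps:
$N{\left(u \right)} = - \frac{u}{270}$ ($N{\left(u \right)} = u \left(- \frac{1}{270}\right) = - \frac{u}{270}$)
$\frac{1}{N{\left(A{\left(-1 + 3 \right)} \right)}} = \frac{1}{\left(- \frac{1}{270}\right) \left(-10 - \left(-1 + 3\right)\right)} = \frac{1}{\left(- \frac{1}{270}\right) \left(-10 - 2\right)} = \frac{1}{\left(- \frac{1}{270}\right) \left(-12\right)} = \frac{1}{\frac{2}{45}} = \frac{45}{2}$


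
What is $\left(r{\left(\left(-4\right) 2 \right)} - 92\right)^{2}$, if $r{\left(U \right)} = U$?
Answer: $10000$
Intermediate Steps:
$\left(r{\left(\left(-4\right) 2 \right)} - 92\right)^{2} = \left(\left(-4\right) 2 - 92\right)^{2} = \left(-8 - 92\right)^{2} = \left(-100\right)^{2} = 10000$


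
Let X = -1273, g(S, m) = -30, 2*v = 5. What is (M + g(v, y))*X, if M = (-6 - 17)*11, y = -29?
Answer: 360259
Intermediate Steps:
v = 5/2 (v = (1/2)*5 = 5/2 ≈ 2.5000)
M = -253 (M = -23*11 = -253)
(M + g(v, y))*X = (-253 - 30)*(-1273) = -283*(-1273) = 360259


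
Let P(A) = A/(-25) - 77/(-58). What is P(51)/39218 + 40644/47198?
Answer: 1155608506433/1341983093900 ≈ 0.86112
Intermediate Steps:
P(A) = 77/58 - A/25 (P(A) = A*(-1/25) - 77*(-1/58) = -A/25 + 77/58 = 77/58 - A/25)
P(51)/39218 + 40644/47198 = (77/58 - 1/25*51)/39218 + 40644/47198 = (77/58 - 51/25)*(1/39218) + 40644*(1/47198) = -1033/1450*1/39218 + 20322/23599 = -1033/56866100 + 20322/23599 = 1155608506433/1341983093900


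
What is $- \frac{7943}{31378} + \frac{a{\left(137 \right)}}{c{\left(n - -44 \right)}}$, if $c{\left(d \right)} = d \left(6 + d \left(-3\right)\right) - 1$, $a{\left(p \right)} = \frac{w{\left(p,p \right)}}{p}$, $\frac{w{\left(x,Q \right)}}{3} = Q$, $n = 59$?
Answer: $- \frac{61998791}{244826845} \approx -0.25324$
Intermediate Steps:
$w{\left(x,Q \right)} = 3 Q$
$a{\left(p \right)} = 3$ ($a{\left(p \right)} = \frac{3 p}{p} = 3$)
$c{\left(d \right)} = -1 + d \left(6 - 3 d\right)$ ($c{\left(d \right)} = d \left(6 - 3 d\right) - 1 = -1 + d \left(6 - 3 d\right)$)
$- \frac{7943}{31378} + \frac{a{\left(137 \right)}}{c{\left(n - -44 \right)}} = - \frac{7943}{31378} + \frac{3}{-1 - 3 \left(59 - -44\right)^{2} + 6 \left(59 - -44\right)} = \left(-7943\right) \frac{1}{31378} + \frac{3}{-1 - 3 \left(59 + 44\right)^{2} + 6 \left(59 + 44\right)} = - \frac{7943}{31378} + \frac{3}{-1 - 3 \cdot 103^{2} + 6 \cdot 103} = - \frac{7943}{31378} + \frac{3}{-1 - 31827 + 618} = - \frac{7943}{31378} + \frac{3}{-31210} = - \frac{7943}{31378} + 3 \left(- \frac{1}{31210}\right) = - \frac{7943}{31378} - \frac{3}{31210} = - \frac{61998791}{244826845}$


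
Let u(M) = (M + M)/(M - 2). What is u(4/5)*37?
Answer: -148/3 ≈ -49.333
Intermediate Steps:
u(M) = 2*M/(-2 + M) (u(M) = (2*M)/(-2 + M) = 2*M/(-2 + M))
u(4/5)*37 = (2*(4/5)/(-2 + 4/5))*37 = (2*(4*(⅕))/(-2 + 4*(⅕)))*37 = (2*(⅘)/(-2 + ⅘))*37 = (2*(⅘)/(-6/5))*37 = (2*(⅘)*(-⅚))*37 = -4/3*37 = -148/3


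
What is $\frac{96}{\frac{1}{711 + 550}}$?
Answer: $121056$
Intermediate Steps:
$\frac{96}{\frac{1}{711 + 550}} = \frac{96}{\frac{1}{1261}} = 96 \frac{1}{\frac{1}{1261}} = 96 \cdot 1261 = 121056$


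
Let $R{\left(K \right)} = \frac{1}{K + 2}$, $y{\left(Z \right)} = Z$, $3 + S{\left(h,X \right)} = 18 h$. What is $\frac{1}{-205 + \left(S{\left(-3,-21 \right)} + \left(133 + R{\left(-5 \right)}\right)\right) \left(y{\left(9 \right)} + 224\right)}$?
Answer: $\frac{3}{52276} \approx 5.7388 \cdot 10^{-5}$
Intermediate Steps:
$S{\left(h,X \right)} = -3 + 18 h$
$R{\left(K \right)} = \frac{1}{2 + K}$
$\frac{1}{-205 + \left(S{\left(-3,-21 \right)} + \left(133 + R{\left(-5 \right)}\right)\right) \left(y{\left(9 \right)} + 224\right)} = \frac{1}{-205 + \left(\left(-3 + 18 \left(-3\right)\right) + \left(133 + \frac{1}{2 - 5}\right)\right) \left(9 + 224\right)} = \frac{1}{-205 + \left(\left(-3 - 54\right) + \left(133 + \frac{1}{-3}\right)\right) 233} = \frac{1}{-205 + \left(-57 + \left(133 - \frac{1}{3}\right)\right) 233} = \frac{1}{-205 + \left(-57 + \frac{398}{3}\right) 233} = \frac{1}{-205 + \frac{227}{3} \cdot 233} = \frac{1}{-205 + \frac{52891}{3}} = \frac{1}{\frac{52276}{3}} = \frac{3}{52276}$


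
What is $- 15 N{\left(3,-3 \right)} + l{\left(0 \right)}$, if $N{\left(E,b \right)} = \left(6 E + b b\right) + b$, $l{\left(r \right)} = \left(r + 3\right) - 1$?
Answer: $-358$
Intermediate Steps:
$l{\left(r \right)} = 2 + r$ ($l{\left(r \right)} = \left(3 + r\right) - 1 = 2 + r$)
$N{\left(E,b \right)} = b + b^{2} + 6 E$ ($N{\left(E,b \right)} = \left(6 E + b^{2}\right) + b = \left(b^{2} + 6 E\right) + b = b + b^{2} + 6 E$)
$- 15 N{\left(3,-3 \right)} + l{\left(0 \right)} = - 15 \left(-3 + \left(-3\right)^{2} + 6 \cdot 3\right) + \left(2 + 0\right) = - 15 \left(-3 + 9 + 18\right) + 2 = \left(-15\right) 24 + 2 = -360 + 2 = -358$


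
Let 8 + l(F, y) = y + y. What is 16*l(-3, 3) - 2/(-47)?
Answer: -1502/47 ≈ -31.957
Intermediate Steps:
l(F, y) = -8 + 2*y (l(F, y) = -8 + (y + y) = -8 + 2*y)
16*l(-3, 3) - 2/(-47) = 16*(-8 + 2*3) - 2/(-47) = 16*(-8 + 6) - 2*(-1/47) = 16*(-2) + 2/47 = -32 + 2/47 = -1502/47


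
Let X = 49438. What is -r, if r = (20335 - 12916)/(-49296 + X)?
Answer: -7419/142 ≈ -52.246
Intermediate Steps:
r = 7419/142 (r = (20335 - 12916)/(-49296 + 49438) = 7419/142 ≈ 52.246)
-r = -1*7419/142 = -7419/142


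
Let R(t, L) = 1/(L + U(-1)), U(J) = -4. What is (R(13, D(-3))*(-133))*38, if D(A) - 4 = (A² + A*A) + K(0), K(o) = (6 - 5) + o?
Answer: -266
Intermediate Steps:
K(o) = 1 + o
D(A) = 5 + 2*A² (D(A) = 4 + ((A² + A*A) + (1 + 0)) = 4 + ((A² + A²) + 1) = 4 + (2*A² + 1) = 4 + (1 + 2*A²) = 5 + 2*A²)
R(t, L) = 1/(-4 + L) (R(t, L) = 1/(L - 4) = 1/(-4 + L))
(R(13, D(-3))*(-133))*38 = (-133/(-4 + (5 + 2*(-3)²)))*38 = (-133/(-4 + (5 + 2*9)))*38 = (-133/(-4 + (5 + 18)))*38 = (-133/(-4 + 23))*38 = (-133/19)*38 = ((1/19)*(-133))*38 = -7*38 = -266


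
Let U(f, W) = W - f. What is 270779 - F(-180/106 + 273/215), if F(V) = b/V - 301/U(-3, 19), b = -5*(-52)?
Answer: 29143439159/107382 ≈ 2.7140e+5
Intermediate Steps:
b = 260
F(V) = -301/22 + 260/V (F(V) = 260/V - 301/(19 - 1*(-3)) = 260/V - 301/(19 + 3) = 260/V - 301/22 = -301/22 + 260/V)
270779 - F(-180/106 + 273/215) = 270779 - (-301/22 + 260/(-180/106 + 273/215)) = 270779 - (-301/22 + 260/(-180*1/106 + 273*(1/215))) = 270779 - (-301/22 + 260/(-90/53 + 273/215)) = 270779 - (-301/22 + 260/(-4881/11395)) = 270779 - (-301/22 + 260*(-11395/4881)) = 270779 - (-301/22 - 2962700/4881) = 270779 - 1*(-66648581/107382) = 270779 + 66648581/107382 = 29143439159/107382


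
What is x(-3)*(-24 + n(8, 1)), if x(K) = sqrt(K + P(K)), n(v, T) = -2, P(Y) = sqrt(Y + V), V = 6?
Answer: -26*I*sqrt(3 - sqrt(3)) ≈ -29.277*I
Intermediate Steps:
P(Y) = sqrt(6 + Y) (P(Y) = sqrt(Y + 6) = sqrt(6 + Y))
x(K) = sqrt(K + sqrt(6 + K))
x(-3)*(-24 + n(8, 1)) = sqrt(-3 + sqrt(6 - 3))*(-24 - 2) = sqrt(-3 + sqrt(3))*(-26) = -26*sqrt(-3 + sqrt(3))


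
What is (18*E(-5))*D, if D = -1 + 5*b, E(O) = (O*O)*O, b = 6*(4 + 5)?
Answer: -605250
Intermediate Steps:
b = 54 (b = 6*9 = 54)
E(O) = O**3 (E(O) = O**2*O = O**3)
D = 269 (D = -1 + 5*54 = -1 + 270 = 269)
(18*E(-5))*D = (18*(-5)**3)*269 = (18*(-125))*269 = -2250*269 = -605250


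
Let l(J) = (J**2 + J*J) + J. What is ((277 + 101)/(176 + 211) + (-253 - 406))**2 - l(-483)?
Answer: -61202630/1849 ≈ -33100.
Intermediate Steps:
l(J) = J + 2*J**2 (l(J) = (J**2 + J**2) + J = 2*J**2 + J = J + 2*J**2)
((277 + 101)/(176 + 211) + (-253 - 406))**2 - l(-483) = ((277 + 101)/(176 + 211) + (-253 - 406))**2 - (-483)*(1 + 2*(-483)) = (378/387 - 659)**2 - (-483)*(1 - 966) = (378*(1/387) - 659)**2 - (-483)*(-965) = (42/43 - 659)**2 - 1*466095 = (-28295/43)**2 - 466095 = 800607025/1849 - 466095 = -61202630/1849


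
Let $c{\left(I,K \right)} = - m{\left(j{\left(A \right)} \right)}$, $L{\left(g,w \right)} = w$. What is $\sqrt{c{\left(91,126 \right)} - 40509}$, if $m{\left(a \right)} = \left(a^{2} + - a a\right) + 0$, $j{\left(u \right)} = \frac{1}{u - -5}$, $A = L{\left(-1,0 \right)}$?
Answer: $3 i \sqrt{4501} \approx 201.27 i$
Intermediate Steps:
$A = 0$
$j{\left(u \right)} = \frac{1}{5 + u}$ ($j{\left(u \right)} = \frac{1}{u + 5} = \frac{1}{5 + u}$)
$m{\left(a \right)} = 0$ ($m{\left(a \right)} = \left(a^{2} - a^{2}\right) + 0 = 0 + 0 = 0$)
$c{\left(I,K \right)} = 0$ ($c{\left(I,K \right)} = \left(-1\right) 0 = 0$)
$\sqrt{c{\left(91,126 \right)} - 40509} = \sqrt{0 - 40509} = \sqrt{-40509} = 3 i \sqrt{4501}$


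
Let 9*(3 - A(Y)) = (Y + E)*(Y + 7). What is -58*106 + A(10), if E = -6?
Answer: -55373/9 ≈ -6152.6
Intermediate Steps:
A(Y) = 3 - (-6 + Y)*(7 + Y)/9 (A(Y) = 3 - (Y - 6)*(Y + 7)/9 = 3 - (-6 + Y)*(7 + Y)/9)
-58*106 + A(10) = -58*106 + (23/3 - ⅑*10 - ⅑*10²) = -6148 + (23/3 - 10/9 - ⅑*100) = -6148 + (23/3 - 10/9 - 100/9) = -6148 - 41/9 = -55373/9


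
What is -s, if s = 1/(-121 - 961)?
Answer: 1/1082 ≈ 0.00092421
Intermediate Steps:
s = -1/1082 (s = 1/(-1082) = -1/1082 ≈ -0.00092421)
-s = -1*(-1/1082) = 1/1082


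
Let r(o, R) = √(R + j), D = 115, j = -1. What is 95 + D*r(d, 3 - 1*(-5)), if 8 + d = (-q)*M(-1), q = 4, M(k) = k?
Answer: 95 + 115*√7 ≈ 399.26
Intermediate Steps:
d = -4 (d = -8 - 1*4*(-1) = -8 - 4*(-1) = -8 + 4 = -4)
r(o, R) = √(-1 + R) (r(o, R) = √(R - 1) = √(-1 + R))
95 + D*r(d, 3 - 1*(-5)) = 95 + 115*√(-1 + (3 - 1*(-5))) = 95 + 115*√(-1 + (3 + 5)) = 95 + 115*√(-1 + 8) = 95 + 115*√7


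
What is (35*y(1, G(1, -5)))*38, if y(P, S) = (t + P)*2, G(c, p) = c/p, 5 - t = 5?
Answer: 2660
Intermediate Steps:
t = 0 (t = 5 - 1*5 = 5 - 5 = 0)
y(P, S) = 2*P (y(P, S) = (0 + P)*2 = P*2 = 2*P)
(35*y(1, G(1, -5)))*38 = (35*(2*1))*38 = (35*2)*38 = 70*38 = 2660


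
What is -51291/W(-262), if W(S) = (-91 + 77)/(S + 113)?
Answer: -7642359/14 ≈ -5.4588e+5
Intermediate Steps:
W(S) = -14/(113 + S)
-51291/W(-262) = -51291/((-14/(113 - 262))) = -51291/((-14/(-149))) = -51291/((-14*(-1/149))) = -51291/14/149 = -51291*149/14 = -7642359/14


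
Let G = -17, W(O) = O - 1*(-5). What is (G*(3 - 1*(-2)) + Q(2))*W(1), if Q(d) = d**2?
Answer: -486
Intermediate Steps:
W(O) = 5 + O (W(O) = O + 5 = 5 + O)
(G*(3 - 1*(-2)) + Q(2))*W(1) = (-17*(3 - 1*(-2)) + 2**2)*(5 + 1) = (-17*(3 + 2) + 4)*6 = (-17*5 + 4)*6 = (-85 + 4)*6 = -81*6 = -486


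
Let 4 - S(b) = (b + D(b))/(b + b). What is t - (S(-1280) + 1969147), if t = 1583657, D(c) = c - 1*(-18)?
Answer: -493431049/1280 ≈ -3.8549e+5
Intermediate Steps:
D(c) = 18 + c (D(c) = c + 18 = 18 + c)
S(b) = 4 - (18 + 2*b)/(2*b) (S(b) = 4 - (b + (18 + b))/(b + b) = 4 - (18 + 2*b)/(2*b))
t - (S(-1280) + 1969147) = 1583657 - ((3 - 9/(-1280)) + 1969147) = 1583657 - ((3 - 9*(-1/1280)) + 1969147) = 1583657 - ((3 + 9/1280) + 1969147) = 1583657 - (3849/1280 + 1969147) = 1583657 - 1*2520512009/1280 = 1583657 - 2520512009/1280 = -493431049/1280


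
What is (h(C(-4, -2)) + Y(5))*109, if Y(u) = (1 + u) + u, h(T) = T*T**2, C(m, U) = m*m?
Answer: 447663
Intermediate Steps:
C(m, U) = m**2
h(T) = T**3
Y(u) = 1 + 2*u
(h(C(-4, -2)) + Y(5))*109 = (((-4)**2)**3 + (1 + 2*5))*109 = (16**3 + (1 + 10))*109 = (4096 + 11)*109 = 4107*109 = 447663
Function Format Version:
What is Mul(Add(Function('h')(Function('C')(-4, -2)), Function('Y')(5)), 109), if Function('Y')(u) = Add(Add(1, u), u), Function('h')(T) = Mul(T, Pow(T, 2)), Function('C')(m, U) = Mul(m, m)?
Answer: 447663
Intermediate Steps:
Function('C')(m, U) = Pow(m, 2)
Function('h')(T) = Pow(T, 3)
Function('Y')(u) = Add(1, Mul(2, u))
Mul(Add(Function('h')(Function('C')(-4, -2)), Function('Y')(5)), 109) = Mul(Add(Pow(Pow(-4, 2), 3), Add(1, Mul(2, 5))), 109) = Mul(Add(Pow(16, 3), Add(1, 10)), 109) = Mul(Add(4096, 11), 109) = Mul(4107, 109) = 447663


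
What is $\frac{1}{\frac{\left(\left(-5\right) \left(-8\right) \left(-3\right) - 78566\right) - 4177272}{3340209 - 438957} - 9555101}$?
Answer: $- \frac{1450626}{13860880071205} \approx -1.0466 \cdot 10^{-7}$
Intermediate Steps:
$\frac{1}{\frac{\left(\left(-5\right) \left(-8\right) \left(-3\right) - 78566\right) - 4177272}{3340209 - 438957} - 9555101} = \frac{1}{\frac{\left(40 \left(-3\right) - 78566\right) - 4177272}{2901252} - 9555101} = \frac{1}{\left(\left(-120 - 78566\right) - 4177272\right) \frac{1}{2901252} - 9555101} = \frac{1}{\left(-78686 - 4177272\right) \frac{1}{2901252} - 9555101} = \frac{1}{\left(-4255958\right) \frac{1}{2901252} - 9555101} = \frac{1}{- \frac{2127979}{1450626} - 9555101} = \frac{1}{- \frac{13860880071205}{1450626}} = - \frac{1450626}{13860880071205}$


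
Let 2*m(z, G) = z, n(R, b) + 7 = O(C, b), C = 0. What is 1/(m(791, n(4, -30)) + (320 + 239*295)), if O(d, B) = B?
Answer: 2/142441 ≈ 1.4041e-5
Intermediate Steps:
n(R, b) = -7 + b
m(z, G) = z/2
1/(m(791, n(4, -30)) + (320 + 239*295)) = 1/((1/2)*791 + (320 + 239*295)) = 1/(791/2 + (320 + 70505)) = 1/(791/2 + 70825) = 1/(142441/2) = 2/142441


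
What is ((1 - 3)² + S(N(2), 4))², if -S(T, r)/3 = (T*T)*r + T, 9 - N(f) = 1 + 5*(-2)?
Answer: 15507844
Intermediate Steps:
N(f) = 18 (N(f) = 9 - (1 + 5*(-2)) = 9 - (1 - 10) = 9 - 1*(-9) = 9 + 9 = 18)
S(T, r) = -3*T - 3*r*T² (S(T, r) = -3*((T*T)*r + T) = -3*(T²*r + T) = -3*(r*T² + T) = -3*(T + r*T²) = -3*T - 3*r*T²)
((1 - 3)² + S(N(2), 4))² = ((1 - 3)² - 3*18*(1 + 18*4))² = ((-2)² - 3*18*(1 + 72))² = (4 - 3*18*73)² = (4 - 3942)² = (-3938)² = 15507844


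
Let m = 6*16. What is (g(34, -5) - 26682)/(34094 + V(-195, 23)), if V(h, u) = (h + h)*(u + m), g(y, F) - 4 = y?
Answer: 6661/3079 ≈ 2.1634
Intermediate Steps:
m = 96
g(y, F) = 4 + y
V(h, u) = 2*h*(96 + u) (V(h, u) = (h + h)*(u + 96) = (2*h)*(96 + u) = 2*h*(96 + u))
(g(34, -5) - 26682)/(34094 + V(-195, 23)) = ((4 + 34) - 26682)/(34094 + 2*(-195)*(96 + 23)) = (38 - 26682)/(34094 + 2*(-195)*119) = -26644/(34094 - 46410) = -26644/(-12316) = -26644*(-1/12316) = 6661/3079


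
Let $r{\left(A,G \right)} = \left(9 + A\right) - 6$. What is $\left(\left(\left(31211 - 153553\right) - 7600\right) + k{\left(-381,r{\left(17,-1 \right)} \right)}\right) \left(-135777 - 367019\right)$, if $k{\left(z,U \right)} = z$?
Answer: $65525883108$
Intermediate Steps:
$r{\left(A,G \right)} = 3 + A$
$\left(\left(\left(31211 - 153553\right) - 7600\right) + k{\left(-381,r{\left(17,-1 \right)} \right)}\right) \left(-135777 - 367019\right) = \left(\left(\left(31211 - 153553\right) - 7600\right) - 381\right) \left(-135777 - 367019\right) = \left(\left(-122342 - 7600\right) - 381\right) \left(-502796\right) = \left(-129942 - 381\right) \left(-502796\right) = \left(-130323\right) \left(-502796\right) = 65525883108$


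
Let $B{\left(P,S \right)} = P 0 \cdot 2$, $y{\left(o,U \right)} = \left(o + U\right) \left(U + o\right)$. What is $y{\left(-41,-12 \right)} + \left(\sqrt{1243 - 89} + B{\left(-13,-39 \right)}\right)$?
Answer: $2809 + \sqrt{1154} \approx 2843.0$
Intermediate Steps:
$y{\left(o,U \right)} = \left(U + o\right)^{2}$ ($y{\left(o,U \right)} = \left(U + o\right) \left(U + o\right) = \left(U + o\right)^{2}$)
$B{\left(P,S \right)} = 0$ ($B{\left(P,S \right)} = 0 \cdot 2 = 0$)
$y{\left(-41,-12 \right)} + \left(\sqrt{1243 - 89} + B{\left(-13,-39 \right)}\right) = \left(-12 - 41\right)^{2} + \left(\sqrt{1243 - 89} + 0\right) = \left(-53\right)^{2} + \left(\sqrt{1154} + 0\right) = 2809 + \sqrt{1154}$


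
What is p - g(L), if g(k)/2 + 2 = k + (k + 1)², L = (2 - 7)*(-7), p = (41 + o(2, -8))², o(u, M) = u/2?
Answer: -894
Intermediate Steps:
o(u, M) = u/2 (o(u, M) = u*(½) = u/2)
p = 1764 (p = (41 + (½)*2)² = (41 + 1)² = 42² = 1764)
L = 35 (L = -5*(-7) = 35)
g(k) = -4 + 2*k + 2*(1 + k)² (g(k) = -4 + 2*(k + (k + 1)²) = -4 + 2*(k + (1 + k)²) = -4 + (2*k + 2*(1 + k)²) = -4 + 2*k + 2*(1 + k)²)
p - g(L) = 1764 - (-4 + 2*35 + 2*(1 + 35)²) = 1764 - (-4 + 70 + 2*36²) = 1764 - (-4 + 70 + 2*1296) = 1764 - (-4 + 70 + 2592) = 1764 - 1*2658 = 1764 - 2658 = -894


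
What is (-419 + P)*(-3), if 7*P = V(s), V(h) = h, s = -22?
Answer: 8865/7 ≈ 1266.4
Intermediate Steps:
P = -22/7 (P = (1/7)*(-22) = -22/7 ≈ -3.1429)
(-419 + P)*(-3) = (-419 - 22/7)*(-3) = -2955/7*(-3) = 8865/7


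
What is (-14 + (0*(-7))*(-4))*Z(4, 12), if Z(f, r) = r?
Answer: -168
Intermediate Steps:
(-14 + (0*(-7))*(-4))*Z(4, 12) = (-14 + (0*(-7))*(-4))*12 = (-14 + 0*(-4))*12 = (-14 + 0)*12 = -14*12 = -168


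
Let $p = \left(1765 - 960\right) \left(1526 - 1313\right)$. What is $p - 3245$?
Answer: $168220$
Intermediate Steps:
$p = 171465$ ($p = 805 \cdot 213 = 171465$)
$p - 3245 = 171465 - 3245 = 168220$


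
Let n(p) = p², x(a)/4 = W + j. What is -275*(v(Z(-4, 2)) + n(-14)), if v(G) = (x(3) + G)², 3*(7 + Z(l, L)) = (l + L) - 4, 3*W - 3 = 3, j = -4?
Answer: -133375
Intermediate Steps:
W = 2 (W = 1 + (⅓)*3 = 1 + 1 = 2)
x(a) = -8 (x(a) = 4*(2 - 4) = 4*(-2) = -8)
Z(l, L) = -25/3 + L/3 + l/3 (Z(l, L) = -7 + ((l + L) - 4)/3 = -7 + ((L + l) - 4)/3 = -7 + (-4 + L + l)/3 = -7 + (-4/3 + L/3 + l/3) = -25/3 + L/3 + l/3)
v(G) = (-8 + G)²
-275*(v(Z(-4, 2)) + n(-14)) = -275*((-8 + (-25/3 + (⅓)*2 + (⅓)*(-4)))² + (-14)²) = -275*((-8 + (-25/3 + ⅔ - 4/3))² + 196) = -275*((-8 - 9)² + 196) = -275*((-17)² + 196) = -275*(289 + 196) = -275*485 = -133375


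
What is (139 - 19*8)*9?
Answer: -117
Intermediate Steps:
(139 - 19*8)*9 = (139 - 152)*9 = -13*9 = -117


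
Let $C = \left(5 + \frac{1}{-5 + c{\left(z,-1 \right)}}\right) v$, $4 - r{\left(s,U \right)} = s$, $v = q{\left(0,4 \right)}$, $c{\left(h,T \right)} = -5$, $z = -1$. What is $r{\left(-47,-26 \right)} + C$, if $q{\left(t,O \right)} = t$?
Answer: $51$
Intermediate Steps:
$v = 0$
$r{\left(s,U \right)} = 4 - s$
$C = 0$ ($C = \left(5 + \frac{1}{-5 - 5}\right) 0 = \left(5 + \frac{1}{-10}\right) 0 = \left(5 - \frac{1}{10}\right) 0 = \frac{49}{10} \cdot 0 = 0$)
$r{\left(-47,-26 \right)} + C = \left(4 - -47\right) + 0 = \left(4 + 47\right) + 0 = 51 + 0 = 51$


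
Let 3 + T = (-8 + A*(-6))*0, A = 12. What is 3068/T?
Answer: -3068/3 ≈ -1022.7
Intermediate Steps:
T = -3 (T = -3 + (-8 + 12*(-6))*0 = -3 + (-8 - 72)*0 = -3 - 80*0 = -3 + 0 = -3)
3068/T = 3068/(-3) = 3068*(-⅓) = -3068/3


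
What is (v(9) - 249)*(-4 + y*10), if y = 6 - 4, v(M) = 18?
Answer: -3696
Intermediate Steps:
y = 2
(v(9) - 249)*(-4 + y*10) = (18 - 249)*(-4 + 2*10) = -231*(-4 + 20) = -231*16 = -3696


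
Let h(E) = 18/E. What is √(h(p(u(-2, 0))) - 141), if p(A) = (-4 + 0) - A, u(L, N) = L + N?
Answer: 5*I*√6 ≈ 12.247*I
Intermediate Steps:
p(A) = -4 - A
√(h(p(u(-2, 0))) - 141) = √(18/(-4 - (-2 + 0)) - 141) = √(18/(-4 - 1*(-2)) - 141) = √(18/(-4 + 2) - 141) = √(18/(-2) - 141) = √(18*(-½) - 141) = √(-9 - 141) = √(-150) = 5*I*√6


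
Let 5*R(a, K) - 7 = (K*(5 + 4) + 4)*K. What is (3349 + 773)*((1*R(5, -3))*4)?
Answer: 1253088/5 ≈ 2.5062e+5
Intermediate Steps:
R(a, K) = 7/5 + K*(4 + 9*K)/5 (R(a, K) = 7/5 + ((K*(5 + 4) + 4)*K)/5 = 7/5 + ((K*9 + 4)*K)/5 = 7/5 + ((9*K + 4)*K)/5 = 7/5 + ((4 + 9*K)*K)/5 = 7/5 + (K*(4 + 9*K))/5 = 7/5 + K*(4 + 9*K)/5)
(3349 + 773)*((1*R(5, -3))*4) = (3349 + 773)*((1*(7/5 + (4/5)*(-3) + (9/5)*(-3)**2))*4) = 4122*((1*(7/5 - 12/5 + (9/5)*9))*4) = 4122*((1*(7/5 - 12/5 + 81/5))*4) = 4122*((1*(76/5))*4) = 4122*((76/5)*4) = 4122*(304/5) = 1253088/5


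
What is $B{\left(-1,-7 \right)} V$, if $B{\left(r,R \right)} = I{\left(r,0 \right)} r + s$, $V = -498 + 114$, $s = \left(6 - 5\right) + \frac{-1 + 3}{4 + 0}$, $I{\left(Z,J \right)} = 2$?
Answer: $192$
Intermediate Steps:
$s = \frac{3}{2}$ ($s = 1 + \frac{2}{4} = 1 + 2 \cdot \frac{1}{4} = 1 + \frac{1}{2} = \frac{3}{2} \approx 1.5$)
$V = -384$
$B{\left(r,R \right)} = \frac{3}{2} + 2 r$ ($B{\left(r,R \right)} = 2 r + \frac{3}{2} = \frac{3}{2} + 2 r$)
$B{\left(-1,-7 \right)} V = \left(\frac{3}{2} + 2 \left(-1\right)\right) \left(-384\right) = \left(\frac{3}{2} - 2\right) \left(-384\right) = \left(- \frac{1}{2}\right) \left(-384\right) = 192$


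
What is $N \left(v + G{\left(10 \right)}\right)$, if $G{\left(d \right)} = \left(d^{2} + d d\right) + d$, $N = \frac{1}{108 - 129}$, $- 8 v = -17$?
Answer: $- \frac{1697}{168} \approx -10.101$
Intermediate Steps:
$v = \frac{17}{8}$ ($v = \left(- \frac{1}{8}\right) \left(-17\right) = \frac{17}{8} \approx 2.125$)
$N = - \frac{1}{21}$ ($N = \frac{1}{-21} = - \frac{1}{21} \approx -0.047619$)
$G{\left(d \right)} = d + 2 d^{2}$ ($G{\left(d \right)} = \left(d^{2} + d^{2}\right) + d = 2 d^{2} + d = d + 2 d^{2}$)
$N \left(v + G{\left(10 \right)}\right) = - \frac{\frac{17}{8} + 10 \left(1 + 2 \cdot 10\right)}{21} = - \frac{\frac{17}{8} + 10 \left(1 + 20\right)}{21} = - \frac{\frac{17}{8} + 10 \cdot 21}{21} = - \frac{\frac{17}{8} + 210}{21} = \left(- \frac{1}{21}\right) \frac{1697}{8} = - \frac{1697}{168}$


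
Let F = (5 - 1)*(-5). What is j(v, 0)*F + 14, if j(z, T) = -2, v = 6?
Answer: 54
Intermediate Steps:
F = -20 (F = 4*(-5) = -20)
j(v, 0)*F + 14 = -2*(-20) + 14 = 40 + 14 = 54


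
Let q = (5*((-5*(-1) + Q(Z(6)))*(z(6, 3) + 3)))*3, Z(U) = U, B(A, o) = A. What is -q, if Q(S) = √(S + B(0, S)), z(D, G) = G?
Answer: -450 - 90*√6 ≈ -670.45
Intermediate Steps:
Q(S) = √S (Q(S) = √(S + 0) = √S)
q = 450 + 90*√6 (q = (5*((-5*(-1) + √6)*(3 + 3)))*3 = (5*((5 + √6)*6))*3 = (5*(30 + 6*√6))*3 = (150 + 30*√6)*3 = 450 + 90*√6 ≈ 670.45)
-q = -(450 + 90*√6) = -450 - 90*√6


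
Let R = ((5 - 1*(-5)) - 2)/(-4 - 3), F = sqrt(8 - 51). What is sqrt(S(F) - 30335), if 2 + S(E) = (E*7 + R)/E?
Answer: sqrt(-2747928330 + 2408*I*sqrt(43))/301 ≈ 0.00050037 + 174.16*I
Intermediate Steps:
F = I*sqrt(43) (F = sqrt(-43) = I*sqrt(43) ≈ 6.5574*I)
R = -8/7 (R = ((5 + 5) - 2)/(-7) = (10 - 2)*(-1/7) = 8*(-1/7) = -8/7 ≈ -1.1429)
S(E) = -2 + (-8/7 + 7*E)/E (S(E) = -2 + (E*7 - 8/7)/E = -2 + (7*E - 8/7)/E = -2 + (-8/7 + 7*E)/E)
sqrt(S(F) - 30335) = sqrt((5 - 8*(-I*sqrt(43)/43)/7) - 30335) = sqrt((5 - (-8)*I*sqrt(43)/301) - 30335) = sqrt((5 + 8*I*sqrt(43)/301) - 30335) = sqrt(-30330 + 8*I*sqrt(43)/301)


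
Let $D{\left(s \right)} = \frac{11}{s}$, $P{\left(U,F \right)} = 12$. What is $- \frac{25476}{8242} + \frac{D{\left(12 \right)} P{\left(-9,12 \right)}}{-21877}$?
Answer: $- \frac{278714557}{90155117} \approx -3.0915$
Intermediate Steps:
$- \frac{25476}{8242} + \frac{D{\left(12 \right)} P{\left(-9,12 \right)}}{-21877} = - \frac{25476}{8242} + \frac{\frac{11}{12} \cdot 12}{-21877} = \left(-25476\right) \frac{1}{8242} + 11 \cdot \frac{1}{12} \cdot 12 \left(- \frac{1}{21877}\right) = - \frac{12738}{4121} + \frac{11}{12} \cdot 12 \left(- \frac{1}{21877}\right) = - \frac{12738}{4121} + 11 \left(- \frac{1}{21877}\right) = - \frac{12738}{4121} - \frac{11}{21877} = - \frac{278714557}{90155117}$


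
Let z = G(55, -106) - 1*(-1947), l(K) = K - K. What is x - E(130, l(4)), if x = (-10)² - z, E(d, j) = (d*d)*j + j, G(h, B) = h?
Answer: -1902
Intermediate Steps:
l(K) = 0
z = 2002 (z = 55 - 1*(-1947) = 55 + 1947 = 2002)
E(d, j) = j + j*d² (E(d, j) = d²*j + j = j*d² + j = j + j*d²)
x = -1902 (x = (-10)² - 1*2002 = 100 - 2002 = -1902)
x - E(130, l(4)) = -1902 - 0*(1 + 130²) = -1902 - 0*(1 + 16900) = -1902 - 0*16901 = -1902 - 1*0 = -1902 + 0 = -1902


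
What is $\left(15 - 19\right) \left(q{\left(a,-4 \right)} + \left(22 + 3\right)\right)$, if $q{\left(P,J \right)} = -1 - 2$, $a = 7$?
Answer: $-88$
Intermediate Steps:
$q{\left(P,J \right)} = -3$ ($q{\left(P,J \right)} = -1 - 2 = -3$)
$\left(15 - 19\right) \left(q{\left(a,-4 \right)} + \left(22 + 3\right)\right) = \left(15 - 19\right) \left(-3 + \left(22 + 3\right)\right) = - 4 \left(-3 + 25\right) = \left(-4\right) 22 = -88$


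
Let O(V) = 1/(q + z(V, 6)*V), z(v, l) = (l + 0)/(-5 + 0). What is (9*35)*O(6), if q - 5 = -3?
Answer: -1575/26 ≈ -60.577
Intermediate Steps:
q = 2 (q = 5 - 3 = 2)
z(v, l) = -l/5 (z(v, l) = l/(-5) = l*(-⅕) = -l/5)
O(V) = 1/(2 - 6*V/5) (O(V) = 1/(2 + (-⅕*6)*V) = 1/(2 - 6*V/5))
(9*35)*O(6) = (9*35)*(-5/(-10 + 6*6)) = 315*(-5/(-10 + 36)) = 315*(-5/26) = -1575/26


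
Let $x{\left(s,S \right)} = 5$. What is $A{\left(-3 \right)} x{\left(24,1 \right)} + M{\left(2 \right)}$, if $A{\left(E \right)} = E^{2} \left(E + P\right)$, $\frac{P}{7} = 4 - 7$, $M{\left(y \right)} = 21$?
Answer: $-1059$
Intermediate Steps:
$P = -21$ ($P = 7 \left(4 - 7\right) = 7 \left(-3\right) = -21$)
$A{\left(E \right)} = E^{2} \left(-21 + E\right)$ ($A{\left(E \right)} = E^{2} \left(E - 21\right) = E^{2} \left(-21 + E\right)$)
$A{\left(-3 \right)} x{\left(24,1 \right)} + M{\left(2 \right)} = \left(-3\right)^{2} \left(-21 - 3\right) 5 + 21 = 9 \left(-24\right) 5 + 21 = \left(-216\right) 5 + 21 = -1080 + 21 = -1059$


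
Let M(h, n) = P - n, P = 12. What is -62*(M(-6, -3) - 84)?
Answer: 4278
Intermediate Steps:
M(h, n) = 12 - n
-62*(M(-6, -3) - 84) = -62*((12 - 1*(-3)) - 84) = -62*((12 + 3) - 84) = -62*(15 - 84) = -62*(-69) = 4278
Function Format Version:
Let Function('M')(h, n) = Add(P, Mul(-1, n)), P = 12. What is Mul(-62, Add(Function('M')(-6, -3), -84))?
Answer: 4278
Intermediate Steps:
Function('M')(h, n) = Add(12, Mul(-1, n))
Mul(-62, Add(Function('M')(-6, -3), -84)) = Mul(-62, Add(Add(12, Mul(-1, -3)), -84)) = Mul(-62, Add(Add(12, 3), -84)) = Mul(-62, Add(15, -84)) = Mul(-62, -69) = 4278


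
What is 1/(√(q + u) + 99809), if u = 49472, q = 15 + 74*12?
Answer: 99809/9961786106 - 5*√2015/9961786106 ≈ 9.9967e-6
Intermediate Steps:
q = 903 (q = 15 + 888 = 903)
1/(√(q + u) + 99809) = 1/(√(903 + 49472) + 99809) = 1/(√50375 + 99809) = 1/(5*√2015 + 99809) = 1/(99809 + 5*√2015)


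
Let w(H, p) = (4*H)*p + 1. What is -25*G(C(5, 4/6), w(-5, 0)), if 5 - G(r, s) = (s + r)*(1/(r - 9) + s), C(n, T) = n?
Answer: -25/2 ≈ -12.500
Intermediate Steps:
w(H, p) = 1 + 4*H*p (w(H, p) = 4*H*p + 1 = 1 + 4*H*p)
G(r, s) = 5 - (r + s)*(s + 1/(-9 + r)) (G(r, s) = 5 - (s + r)*(1/(r - 9) + s) = 5 - (r + s)*(1/(-9 + r) + s) = 5 - (r + s)*(s + 1/(-9 + r)))
-25*G(C(5, 4/6), w(-5, 0)) = -25*(-45 - (1 + 4*(-5)*0) + 4*5 + 9*(1 + 4*(-5)*0)² - 1*5*(1 + 4*(-5)*0)² - 1*(1 + 4*(-5)*0)*5² + 9*5*(1 + 4*(-5)*0))/(-9 + 5) = -25*(-45 - (1 + 0) + 20 + 9*(1 + 0)² - 1*5*(1 + 0)² - 1*(1 + 0)*25 + 9*5*(1 + 0))/(-4) = -(-25)*(-45 - 1*1 + 20 + 9*1² - 1*5*1² - 1*1*25 + 9*5*1)/4 = -(-25)*(-45 - 1 + 20 + 9*1 - 1*5*1 - 25 + 45)/4 = -(-25)*(-45 - 1 + 20 + 9 - 5 - 25 + 45)/4 = -(-25)*(-2)/4 = -25*½ = -25/2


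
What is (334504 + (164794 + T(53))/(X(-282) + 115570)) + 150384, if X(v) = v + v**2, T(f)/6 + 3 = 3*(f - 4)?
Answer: 417974189/862 ≈ 4.8489e+5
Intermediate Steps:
T(f) = -90 + 18*f (T(f) = -18 + 6*(3*(f - 4)) = -18 + 6*(3*(-4 + f)) = -18 + 6*(-12 + 3*f) = -18 + (-72 + 18*f) = -90 + 18*f)
(334504 + (164794 + T(53))/(X(-282) + 115570)) + 150384 = (334504 + (164794 + (-90 + 18*53))/(-282*(1 - 282) + 115570)) + 150384 = (334504 + (164794 + (-90 + 954))/(-282*(-281) + 115570)) + 150384 = (334504 + (164794 + 864)/(79242 + 115570)) + 150384 = (334504 + 165658/194812) + 150384 = (334504 + 165658*(1/194812)) + 150384 = (334504 + 733/862) + 150384 = 288343181/862 + 150384 = 417974189/862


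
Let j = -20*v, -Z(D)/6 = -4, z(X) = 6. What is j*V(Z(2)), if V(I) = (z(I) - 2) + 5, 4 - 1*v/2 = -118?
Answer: -43920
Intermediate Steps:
v = 244 (v = 8 - 2*(-118) = 8 + 236 = 244)
Z(D) = 24 (Z(D) = -6*(-4) = 24)
V(I) = 9 (V(I) = (6 - 2) + 5 = 4 + 5 = 9)
j = -4880 (j = -20*244 = -4880)
j*V(Z(2)) = -4880*9 = -43920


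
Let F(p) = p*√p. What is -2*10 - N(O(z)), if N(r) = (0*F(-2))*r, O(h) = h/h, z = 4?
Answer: -20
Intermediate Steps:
F(p) = p^(3/2)
O(h) = 1
N(r) = 0 (N(r) = (0*(-2)^(3/2))*r = (0*(-2*I*√2))*r = 0*r = 0)
-2*10 - N(O(z)) = -2*10 - 1*0 = -20 + 0 = -20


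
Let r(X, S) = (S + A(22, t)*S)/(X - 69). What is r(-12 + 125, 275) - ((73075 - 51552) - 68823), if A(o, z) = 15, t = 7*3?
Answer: 47400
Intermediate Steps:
t = 21
r(X, S) = 16*S/(-69 + X) (r(X, S) = (S + 15*S)/(X - 69) = (16*S)/(-69 + X) = 16*S/(-69 + X))
r(-12 + 125, 275) - ((73075 - 51552) - 68823) = 16*275/(-69 + (-12 + 125)) - ((73075 - 51552) - 68823) = 16*275/(-69 + 113) - (21523 - 68823) = 16*275/44 - 1*(-47300) = 16*275*(1/44) + 47300 = 100 + 47300 = 47400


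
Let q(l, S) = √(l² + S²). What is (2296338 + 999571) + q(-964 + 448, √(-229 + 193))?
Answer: 3295909 + 6*√7395 ≈ 3.2964e+6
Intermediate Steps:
q(l, S) = √(S² + l²)
(2296338 + 999571) + q(-964 + 448, √(-229 + 193)) = (2296338 + 999571) + √((√(-229 + 193))² + (-964 + 448)²) = 3295909 + √((√(-36))² + (-516)²) = 3295909 + √((6*I)² + 266256) = 3295909 + √(-36 + 266256) = 3295909 + √266220 = 3295909 + 6*√7395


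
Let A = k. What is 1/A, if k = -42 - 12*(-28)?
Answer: 1/294 ≈ 0.0034014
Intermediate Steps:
k = 294 (k = -42 + 336 = 294)
A = 294
1/A = 1/294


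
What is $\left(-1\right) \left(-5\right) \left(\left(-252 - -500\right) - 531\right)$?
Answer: $-1415$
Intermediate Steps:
$\left(-1\right) \left(-5\right) \left(\left(-252 - -500\right) - 531\right) = 5 \left(\left(-252 + 500\right) - 531\right) = 5 \left(248 - 531\right) = 5 \left(-283\right) = -1415$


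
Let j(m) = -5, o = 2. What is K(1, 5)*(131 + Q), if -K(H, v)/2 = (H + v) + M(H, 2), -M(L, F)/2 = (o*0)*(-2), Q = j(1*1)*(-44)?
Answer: -4212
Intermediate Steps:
Q = 220 (Q = -5*(-44) = 220)
M(L, F) = 0 (M(L, F) = -2*2*0*(-2) = -0*(-2) = -2*0 = 0)
K(H, v) = -2*H - 2*v (K(H, v) = -2*((H + v) + 0) = -2*(H + v) = -2*H - 2*v)
K(1, 5)*(131 + Q) = (-2*1 - 2*5)*(131 + 220) = (-2 - 10)*351 = -12*351 = -4212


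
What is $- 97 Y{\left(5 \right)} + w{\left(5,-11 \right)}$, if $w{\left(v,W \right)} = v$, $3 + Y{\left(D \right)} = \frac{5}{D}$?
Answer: $199$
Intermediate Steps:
$Y{\left(D \right)} = -3 + \frac{5}{D}$
$- 97 Y{\left(5 \right)} + w{\left(5,-11 \right)} = - 97 \left(-3 + \frac{5}{5}\right) + 5 = - 97 \left(-3 + 5 \cdot \frac{1}{5}\right) + 5 = - 97 \left(-3 + 1\right) + 5 = \left(-97\right) \left(-2\right) + 5 = 194 + 5 = 199$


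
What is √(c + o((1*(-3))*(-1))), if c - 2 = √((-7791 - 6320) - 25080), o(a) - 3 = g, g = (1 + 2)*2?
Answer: √(11 + I*√39191) ≈ 10.229 + 9.6766*I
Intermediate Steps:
g = 6 (g = 3*2 = 6)
o(a) = 9 (o(a) = 3 + 6 = 9)
c = 2 + I*√39191 (c = 2 + √((-7791 - 6320) - 25080) = 2 + √(-14111 - 25080) = 2 + √(-39191) = 2 + I*√39191 ≈ 2.0 + 197.97*I)
√(c + o((1*(-3))*(-1))) = √((2 + I*√39191) + 9) = √(11 + I*√39191)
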